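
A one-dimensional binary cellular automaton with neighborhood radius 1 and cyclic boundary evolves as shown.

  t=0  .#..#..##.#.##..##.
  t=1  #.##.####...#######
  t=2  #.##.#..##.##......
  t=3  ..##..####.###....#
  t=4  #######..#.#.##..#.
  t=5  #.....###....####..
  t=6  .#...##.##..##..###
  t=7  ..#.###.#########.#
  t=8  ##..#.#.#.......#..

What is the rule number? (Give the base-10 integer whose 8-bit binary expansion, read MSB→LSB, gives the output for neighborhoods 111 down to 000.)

  [7] ### => .  t=1,i=6
  [6] ##. => #  t=0,i=8
  [5] #.# => .  t=0,i=9
  [4] #.. => #  t=0,i=2
  [3] .## => #  t=0,i=7
  [2] .#. => .  t=0,i=1
  [1] ..# => #  t=0,i=0
  [0] ... => .  t=1,i=10
  bits 01011010 = 90

90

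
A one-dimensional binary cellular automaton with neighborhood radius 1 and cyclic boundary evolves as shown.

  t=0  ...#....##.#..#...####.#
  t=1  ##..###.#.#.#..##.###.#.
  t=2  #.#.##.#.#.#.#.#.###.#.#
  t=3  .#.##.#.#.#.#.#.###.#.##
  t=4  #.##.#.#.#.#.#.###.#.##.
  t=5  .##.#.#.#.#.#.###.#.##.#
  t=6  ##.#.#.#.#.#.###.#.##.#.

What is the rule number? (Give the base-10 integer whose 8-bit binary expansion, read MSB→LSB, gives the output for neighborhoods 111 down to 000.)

185

  [7] ### => #  t=0,i=19
  [6] ##. => .  t=0,i=9
  [5] #.# => #  t=0,i=10
  [4] #.. => #  t=0,i=0
  [3] .## => #  t=0,i=8
  [2] .#. => .  t=0,i=3
  [1] ..# => .  t=0,i=2
  [0] ... => #  t=0,i=1
  bits 10111001 = 185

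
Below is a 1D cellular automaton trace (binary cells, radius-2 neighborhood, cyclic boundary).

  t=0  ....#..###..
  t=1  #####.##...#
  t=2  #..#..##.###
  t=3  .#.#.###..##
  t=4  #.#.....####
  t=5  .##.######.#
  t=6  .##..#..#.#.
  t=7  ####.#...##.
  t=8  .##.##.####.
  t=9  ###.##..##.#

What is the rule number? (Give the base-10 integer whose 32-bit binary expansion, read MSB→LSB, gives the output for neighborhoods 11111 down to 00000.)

1180415199

  [31] ##### => .  t=1,i=1
  [30] ####. => #  t=1,i=3
  [29] ###.# => .  t=1,i=4
  [28] ###.. => .  t=0,i=9
  [27] ##.## => .  t=1,i=5
  [26] ##.#. => #  t=3,i=0
  [25] ##..# => #  t=2,i=1
  [24] ##... => .  t=0,i=10
  [23] #.### => .  t=2,i=9
  [22] #.##. => #  t=1,i=6
  [21] #.#.# => .  t=3,i=1
  [20] #.#.. => #  t=4,i=2
  [19] #..## => #  t=0,i=6
  [18] #..#. => .  t=2,i=2
  [17] #...# => #  t=1,i=9
  [16] #.... => #  t=0,i=11
  [15] .#### => #  t=1,i=0
  [14] .###. => .  t=0,i=8
  [13] .##.# => #  t=2,i=7
  [12] .##.. => #  t=1,i=7
  [11] .#.## => .  t=3,i=4
  [10] .#.#. => #  t=3,i=2
  [9] .#..# => .  t=0,i=5
  [8] .#... => .  t=4,i=3
  [7] ..### => #  t=0,i=7
  [6] ..##. => #  t=2,i=6
  [5] ..#.# => .  t=6,i=8
  [4] ..#.. => #  t=0,i=4
  [3] ...## => #  t=1,i=10
  [2] ...#. => #  t=0,i=3
  [1] ....# => #  t=0,i=2
  [0] ..... => #  t=0,i=0
  bits 01000110010110111011010011011111 = 1180415199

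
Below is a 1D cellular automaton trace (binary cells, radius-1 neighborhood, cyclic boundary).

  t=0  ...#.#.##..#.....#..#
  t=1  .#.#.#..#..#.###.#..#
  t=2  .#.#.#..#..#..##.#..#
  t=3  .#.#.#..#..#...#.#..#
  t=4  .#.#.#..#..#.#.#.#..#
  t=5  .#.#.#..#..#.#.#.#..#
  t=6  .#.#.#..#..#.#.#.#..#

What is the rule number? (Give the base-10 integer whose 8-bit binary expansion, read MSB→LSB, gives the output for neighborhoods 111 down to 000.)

197

  [7] ### => #  t=1,i=14
  [6] ##. => #  t=0,i=8
  [5] #.# => .  t=0,i=4
  [4] #.. => .  t=0,i=0
  [3] .## => .  t=0,i=7
  [2] .#. => #  t=0,i=3
  [1] ..# => .  t=0,i=2
  [0] ... => #  t=0,i=1
  bits 11000101 = 197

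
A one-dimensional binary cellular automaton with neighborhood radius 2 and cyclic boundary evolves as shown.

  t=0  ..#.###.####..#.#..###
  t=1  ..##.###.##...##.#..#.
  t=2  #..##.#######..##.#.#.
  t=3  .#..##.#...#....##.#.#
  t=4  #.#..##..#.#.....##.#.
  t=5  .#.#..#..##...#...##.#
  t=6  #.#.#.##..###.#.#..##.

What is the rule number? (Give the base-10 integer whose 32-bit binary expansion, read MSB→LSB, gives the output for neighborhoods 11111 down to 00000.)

  ##### -> .   bit 31 = 0  t=2,i=8
  ####. -> #   bit 30 = 1  t=0,i=10
  ###.# -> #   bit 29 = 1  t=0,i=6
  ###.. -> .   bit 28 = 0  t=0,i=11
  ##.## -> #   bit 27 = 1  t=0,i=7
  ##.#. -> #   bit 26 = 1  t=1,i=16
  ##..# -> .   bit 25 = 0  t=0,i=0
  ##... -> #   bit 24 = 1  t=1,i=11
  #.### -> .   bit 23 = 0  t=0,i=4
  #.##. -> #   bit 22 = 1  t=1,i=9
  #.#.# -> .   bit 21 = 0  t=2,i=18
  #.#.. -> .   bit 20 = 0  t=0,i=16
  #..## -> .   bit 19 = 0  t=0,i=18
  #..#. -> .   bit 18 = 0  t=0,i=1
  #...# -> #   bit 17 = 1  t=1,i=0
  #.... -> .   bit 16 = 0  t=3,i=13
  .#### -> #   bit 15 = 1  t=0,i=9
  .###. -> #   bit 14 = 1  t=0,i=5
  .##.# -> #   bit 13 = 1  t=1,i=3
  .##.. -> #   bit 12 = 1  t=1,i=10
  .#.## -> #   bit 11 = 1  t=0,i=3
  .#.#. -> #   bit 10 = 1  t=0,i=15
  .#..# -> #   bit 9 = 1  t=0,i=17
  .#... -> .   bit 8 = 0  t=1,i=21
  ..### -> .   bit 7 = 0  t=0,i=19
  ..##. -> .   bit 6 = 0  t=1,i=2
  ..#.# -> #   bit 5 = 1  t=0,i=2
  ..#.. -> #   bit 4 = 1  t=1,i=20
  ...## -> .   bit 3 = 0  t=1,i=1
  ...#. -> .   bit 2 = 0  t=3,i=10
  ....# -> .   bit 1 = 0  t=3,i=14
  ..... -> #   bit 0 = 1  t=4,i=14
  bits 01101101010000101111111000110001 = 1833106993

1833106993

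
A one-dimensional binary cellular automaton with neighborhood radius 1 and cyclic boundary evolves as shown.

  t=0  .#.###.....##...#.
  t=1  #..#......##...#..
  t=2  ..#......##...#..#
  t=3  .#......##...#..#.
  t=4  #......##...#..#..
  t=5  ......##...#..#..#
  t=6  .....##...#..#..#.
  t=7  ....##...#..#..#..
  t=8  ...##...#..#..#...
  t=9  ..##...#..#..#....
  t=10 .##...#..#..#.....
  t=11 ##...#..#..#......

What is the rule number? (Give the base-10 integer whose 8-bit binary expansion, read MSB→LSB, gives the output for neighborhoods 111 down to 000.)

  ###|.  b7=0 t=0,i=4
  ##.|.  b6=0 t=0,i=5
  #.#|.  b5=0 t=0,i=2
  #..|.  b4=0 t=0,i=6
  .##|#  b3=1 t=0,i=3
  .#.|.  b2=0 t=0,i=1
  ..#|#  b1=1 t=0,i=0
  ...|.  b0=0 t=0,i=7
  bits 00001010 = 10

10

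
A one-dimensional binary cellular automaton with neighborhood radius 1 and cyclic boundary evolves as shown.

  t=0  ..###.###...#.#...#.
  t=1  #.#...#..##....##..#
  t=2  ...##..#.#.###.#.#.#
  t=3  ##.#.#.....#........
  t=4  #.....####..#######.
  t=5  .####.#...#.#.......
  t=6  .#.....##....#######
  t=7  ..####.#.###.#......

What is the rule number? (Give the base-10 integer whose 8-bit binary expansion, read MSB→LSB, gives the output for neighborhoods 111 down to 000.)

  [7] ### => .  t=0,i=3
  [6] ##. => .  t=0,i=4
  [5] #.# => .  t=0,i=5
  [4] #.. => #  t=0,i=9
  [3] .## => #  t=0,i=2
  [2] .#. => .  t=0,i=12
  [1] ..# => .  t=0,i=1
  [0] ... => #  t=0,i=0
  bits 00011001 = 25

25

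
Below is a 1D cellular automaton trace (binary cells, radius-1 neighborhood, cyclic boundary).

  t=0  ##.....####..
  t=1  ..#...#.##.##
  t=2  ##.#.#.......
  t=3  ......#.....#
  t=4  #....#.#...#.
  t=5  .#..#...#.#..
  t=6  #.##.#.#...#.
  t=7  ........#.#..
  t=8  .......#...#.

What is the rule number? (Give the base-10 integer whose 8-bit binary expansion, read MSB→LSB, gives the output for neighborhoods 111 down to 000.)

146

  ###|#  b7=1 t=0,i=8
  ##.|.  b6=0 t=0,i=1
  #.#|.  b5=0 t=1,i=7
  #..|#  b4=1 t=0,i=2
  .##|.  b3=0 t=0,i=0
  .#.|.  b2=0 t=1,i=2
  ..#|#  b1=1 t=0,i=6
  ...|.  b0=0 t=0,i=3
  bits 10010010 = 146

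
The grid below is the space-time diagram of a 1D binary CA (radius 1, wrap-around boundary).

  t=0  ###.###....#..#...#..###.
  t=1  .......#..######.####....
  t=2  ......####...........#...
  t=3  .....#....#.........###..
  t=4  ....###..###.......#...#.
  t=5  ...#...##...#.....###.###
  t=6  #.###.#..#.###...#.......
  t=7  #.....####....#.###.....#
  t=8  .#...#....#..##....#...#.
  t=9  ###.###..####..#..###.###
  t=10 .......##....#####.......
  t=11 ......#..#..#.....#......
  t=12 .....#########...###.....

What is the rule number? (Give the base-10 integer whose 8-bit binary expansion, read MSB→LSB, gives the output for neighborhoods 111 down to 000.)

22

  ###|.  b7=0 t=0,i=1
  ##.|.  b6=0 t=0,i=2
  #.#|.  b5=0 t=0,i=3
  #..|#  b4=1 t=0,i=7
  .##|.  b3=0 t=0,i=0
  .#.|#  b2=1 t=0,i=11
  ..#|#  b1=1 t=0,i=10
  ...|.  b0=0 t=0,i=8
  bits 00010110 = 22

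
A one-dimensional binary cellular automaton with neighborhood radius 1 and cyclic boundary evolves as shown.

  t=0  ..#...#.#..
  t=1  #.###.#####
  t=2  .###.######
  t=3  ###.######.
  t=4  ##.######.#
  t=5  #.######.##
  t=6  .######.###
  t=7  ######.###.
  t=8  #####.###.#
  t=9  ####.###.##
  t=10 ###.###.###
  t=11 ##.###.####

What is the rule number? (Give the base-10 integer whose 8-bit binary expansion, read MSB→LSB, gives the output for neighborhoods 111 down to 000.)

189

  ###|#  b7=1 t=1,i=3
  ##.|.  b6=0 t=1,i=0
  #.#|#  b5=1 t=0,i=7
  #..|#  b4=1 t=0,i=3
  .##|#  b3=1 t=1,i=2
  .#.|#  b2=1 t=0,i=2
  ..#|.  b1=0 t=0,i=1
  ...|#  b0=1 t=0,i=0
  bits 10111101 = 189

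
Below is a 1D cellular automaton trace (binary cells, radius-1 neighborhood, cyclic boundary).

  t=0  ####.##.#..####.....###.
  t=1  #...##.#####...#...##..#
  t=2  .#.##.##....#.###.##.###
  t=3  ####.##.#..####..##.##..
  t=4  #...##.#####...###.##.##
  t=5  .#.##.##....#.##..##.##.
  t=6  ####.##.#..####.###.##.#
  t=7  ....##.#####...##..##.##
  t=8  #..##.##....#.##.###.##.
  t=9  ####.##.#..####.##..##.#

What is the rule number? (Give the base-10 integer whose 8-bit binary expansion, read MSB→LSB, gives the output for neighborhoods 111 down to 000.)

  ###|.  b7=0 t=0,i=1
  ##.|.  b6=0 t=0,i=3
  #.#|#  b5=1 t=0,i=4
  #..|#  b4=1 t=0,i=9
  .##|#  b3=1 t=0,i=0
  .#.|#  b2=1 t=0,i=8
  ..#|#  b1=1 t=0,i=10
  ...|.  b0=0 t=0,i=16
  bits 00111110 = 62

62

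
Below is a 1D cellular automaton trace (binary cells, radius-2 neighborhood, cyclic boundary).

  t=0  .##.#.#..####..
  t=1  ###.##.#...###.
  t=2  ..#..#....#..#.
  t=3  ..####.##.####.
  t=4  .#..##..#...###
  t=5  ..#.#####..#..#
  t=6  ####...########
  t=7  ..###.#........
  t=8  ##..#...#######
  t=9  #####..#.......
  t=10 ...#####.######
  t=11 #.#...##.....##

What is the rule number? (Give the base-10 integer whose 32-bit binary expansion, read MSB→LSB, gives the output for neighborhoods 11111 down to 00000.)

1931820667

  ##### -> .   bit 31 = 0  t=5,i=6
  ####. -> #   bit 30 = 1  t=0,i=11
  ###.# -> #   bit 29 = 1  t=1,i=2
  ###.. -> #   bit 28 = 1  t=0,i=12
  ##.## -> .   bit 27 = 0  t=1,i=3
  ##.#. -> .   bit 26 = 0  t=0,i=3
  ##..# -> #   bit 25 = 1  t=4,i=6
  ##... -> #   bit 24 = 1  t=0,i=13
  #.### -> .   bit 23 = 0  t=1,i=0
  #.##. -> .   bit 22 = 0  t=1,i=4
  #.#.# -> #   bit 21 = 1  t=0,i=4
  #.#.. -> .   bit 20 = 0  t=0,i=6
  #..## -> .   bit 19 = 0  t=0,i=8
  #..#. -> #   bit 18 = 1  t=2,i=4
  #...# -> .   bit 17 = 0  t=0,i=14
  #.... -> #   bit 16 = 1  t=2,i=7
  .#### -> .   bit 15 = 0  t=0,i=10
  .###. -> .   bit 14 = 0  t=1,i=1
  .##.# -> #   bit 13 = 1  t=0,i=2
  .##.. -> #   bit 12 = 1  t=4,i=5
  .#.## -> #   bit 11 = 1  t=5,i=3
  .#.#. -> #   bit 10 = 1  t=0,i=5
  .#..# -> #   bit 9 = 1  t=0,i=7
  .#... -> .   bit 8 = 0  t=1,i=8
  ..### -> .   bit 7 = 0  t=0,i=9
  ..##. -> #   bit 6 = 1  t=0,i=1
  ..#.# -> #   bit 5 = 1  t=5,i=2
  ..#.. -> #   bit 4 = 1  t=2,i=2
  ...## -> #   bit 3 = 1  t=0,i=0
  ...#. -> .   bit 2 = 0  t=2,i=1
  ....# -> #   bit 1 = 1  t=2,i=8
  ..... -> #   bit 0 = 1  t=7,i=9
  bits 01110011001001010011111001111011 = 1931820667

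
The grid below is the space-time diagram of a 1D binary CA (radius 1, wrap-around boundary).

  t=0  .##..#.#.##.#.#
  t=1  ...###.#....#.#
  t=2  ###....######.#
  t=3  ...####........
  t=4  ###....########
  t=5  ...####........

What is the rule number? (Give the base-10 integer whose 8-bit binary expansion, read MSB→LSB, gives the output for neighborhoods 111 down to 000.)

  nb ###: next=.  (t=1,i=4, bit7=0)
  nb ##.: next=.  (t=0,i=2, bit6=0)
  nb #.#: next=.  (t=0,i=0, bit5=0)
  nb #..: next=#  (t=0,i=3, bit4=1)
  nb .##: next=.  (t=0,i=1, bit3=0)
  nb .#.: next=#  (t=0,i=5, bit2=1)
  nb ..#: next=#  (t=0,i=4, bit1=1)
  nb ...: next=#  (t=1,i=1, bit0=1)
  bits 00010111 = 23

23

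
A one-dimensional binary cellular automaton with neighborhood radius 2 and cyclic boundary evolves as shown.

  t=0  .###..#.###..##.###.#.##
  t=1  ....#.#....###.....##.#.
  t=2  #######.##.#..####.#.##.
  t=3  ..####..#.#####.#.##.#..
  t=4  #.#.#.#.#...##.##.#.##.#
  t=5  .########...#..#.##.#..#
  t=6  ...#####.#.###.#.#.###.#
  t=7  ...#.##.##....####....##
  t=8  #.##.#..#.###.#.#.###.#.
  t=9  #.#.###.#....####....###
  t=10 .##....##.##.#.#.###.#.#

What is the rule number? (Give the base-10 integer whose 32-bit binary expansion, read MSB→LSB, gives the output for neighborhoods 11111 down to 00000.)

  ##### -> #   bit 31 = 1  t=2,i=2
  ####. -> #   bit 30 = 1  t=2,i=5
  ###.# -> .   bit 29 = 0  t=0,i=18
  ###.. -> .   bit 28 = 0  t=0,i=3
  ##.## -> .   bit 27 = 0  t=0,i=0
  ##.#. -> #   bit 26 = 1  t=0,i=19
  ##..# -> #   bit 25 = 1  t=0,i=4
  ##... -> #   bit 24 = 1  t=1,i=14
  #.### -> .   bit 23 = 0  t=0,i=1
  #.##. -> #   bit 22 = 1  t=0,i=22
  #.#.# -> #   bit 21 = 1  t=0,i=20
  #.#.. -> #   bit 20 = 1  t=1,i=6
  #..## -> #   bit 19 = 1  t=0,i=12
  #..#. -> .   bit 18 = 0  t=0,i=5
  #...# -> .   bit 17 = 0  t=4,i=10
  #.... -> #   bit 16 = 1  t=1,i=0
  .#### -> .   bit 15 = 0  t=2,i=1
  .###. -> .   bit 14 = 0  t=0,i=2
  .##.# -> .   bit 13 = 0  t=0,i=14
  .##.. -> .   bit 12 = 0  t=7,i=9
  .#.## -> .   bit 11 = 0  t=0,i=7
  .#.#. -> #   bit 10 = 1  t=1,i=5
  .#..# -> #   bit 9 = 1  t=2,i=12
  .#... -> .   bit 8 = 0  t=1,i=7
  ..### -> #   bit 7 = 1  t=1,i=11
  ..##. -> #   bit 6 = 1  t=0,i=13
  ..#.# -> #   bit 5 = 1  t=0,i=6
  ..#.. -> #   bit 4 = 1  t=5,i=12
  ...## -> .   bit 3 = 0  t=1,i=10
  ...#. -> #   bit 2 = 1  t=1,i=3
  ....# -> #   bit 1 = 1  t=1,i=2
  ..... -> #   bit 0 = 1  t=1,i=1
  bits 11000111011110010000011011110111 = 3346597623

3346597623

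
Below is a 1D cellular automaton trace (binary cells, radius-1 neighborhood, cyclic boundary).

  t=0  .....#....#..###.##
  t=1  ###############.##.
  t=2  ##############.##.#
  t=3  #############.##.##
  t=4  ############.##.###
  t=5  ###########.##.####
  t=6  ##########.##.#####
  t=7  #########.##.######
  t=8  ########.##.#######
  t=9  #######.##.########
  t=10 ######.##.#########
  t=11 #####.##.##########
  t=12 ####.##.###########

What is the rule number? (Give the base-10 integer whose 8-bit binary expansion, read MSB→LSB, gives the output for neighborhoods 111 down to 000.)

191

  nb ###: next=#  (t=0,i=14, bit7=1)
  nb ##.: next=.  (t=0,i=15, bit6=0)
  nb #.#: next=#  (t=0,i=16, bit5=1)
  nb #..: next=#  (t=0,i=0, bit4=1)
  nb .##: next=#  (t=0,i=13, bit3=1)
  nb .#.: next=#  (t=0,i=5, bit2=1)
  nb ..#: next=#  (t=0,i=4, bit1=1)
  nb ...: next=#  (t=0,i=1, bit0=1)
  bits 10111111 = 191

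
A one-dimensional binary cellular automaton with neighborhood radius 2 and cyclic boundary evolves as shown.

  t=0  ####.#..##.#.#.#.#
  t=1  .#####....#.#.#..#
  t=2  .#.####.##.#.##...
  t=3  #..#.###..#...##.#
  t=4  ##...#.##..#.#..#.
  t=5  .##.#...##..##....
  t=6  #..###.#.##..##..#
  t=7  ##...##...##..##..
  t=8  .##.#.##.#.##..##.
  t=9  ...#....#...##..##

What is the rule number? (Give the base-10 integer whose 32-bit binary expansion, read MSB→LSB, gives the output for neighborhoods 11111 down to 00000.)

  #####|#  b31=1 t=0,i=1
  ####.|#  b30=1 t=0,i=2
  ###.#|#  b29=1 t=0,i=3
  ###..|#  b28=1 t=1,i=5
  ##.##|#  b27=1 t=2,i=7
  ##.#.|#  b26=1 t=0,i=4
  ##..#|#  b25=1 t=3,i=1
  ##...|#  b24=1 t=1,i=6
  #.###|#  b23=1 t=0,i=17
  #.##.|.  b22=0 t=2,i=8
  #.#.#|.  b21=0 t=0,i=11
  #.#..|#  b20=1 t=0,i=5
  #..##|.  b19=0 t=0,i=7
  #..#.|.  b18=0 t=1,i=16
  #...#|.  b17=0 t=3,i=12
  #....|.  b16=0 t=1,i=7
  .####|.  b15=0 t=0,i=0
  .###.|.  b14=0 t=3,i=6
  .##.#|.  b13=0 t=0,i=9
  .##..|#  b12=1 t=2,i=14
  .#.##|.  b11=0 t=0,i=16
  .#.#.|#  b10=1 t=0,i=12
  .#..#|.  b9=0 t=0,i=6
  .#...|#  b8=1 t=3,i=11
  ..###|.  b7=0 t=6,i=3
  ..##.|.  b6=0 t=0,i=8
  ..#.#|.  b5=0 t=1,i=10
  ..#..|.  b4=0 t=3,i=10
  ...##|#  b3=1 t=3,i=13
  ...#.|#  b2=1 t=1,i=9
  ....#|#  b1=1 t=1,i=8
  .....|.  b0=0 t=5,i=16
  bits 11111111100100000001010100001110 = 4287632654

4287632654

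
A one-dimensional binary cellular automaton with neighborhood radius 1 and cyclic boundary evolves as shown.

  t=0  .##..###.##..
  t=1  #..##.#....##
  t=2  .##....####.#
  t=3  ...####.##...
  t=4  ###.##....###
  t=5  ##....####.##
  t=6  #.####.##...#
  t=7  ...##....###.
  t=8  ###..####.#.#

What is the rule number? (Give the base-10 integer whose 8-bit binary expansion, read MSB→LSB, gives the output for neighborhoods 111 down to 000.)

  [7] ### => #  t=0,i=6
  [6] ##. => .  t=0,i=2
  [5] #.# => .  t=0,i=8
  [4] #.. => #  t=0,i=3
  [3] .## => .  t=0,i=1
  [2] .#. => .  t=1,i=6
  [1] ..# => #  t=0,i=0
  [0] ... => #  t=0,i=12
  bits 10010011 = 147

147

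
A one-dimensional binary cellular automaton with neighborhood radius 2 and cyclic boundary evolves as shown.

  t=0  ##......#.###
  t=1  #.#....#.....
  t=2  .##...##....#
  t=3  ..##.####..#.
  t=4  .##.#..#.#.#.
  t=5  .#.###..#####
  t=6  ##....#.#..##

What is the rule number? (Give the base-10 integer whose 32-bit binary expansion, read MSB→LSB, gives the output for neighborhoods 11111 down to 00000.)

1865422556

  ##### -> .   bit 31 = 0  t=0,i=12
  ####. -> #   bit 30 = 1  t=0,i=0
  ###.# -> #   bit 29 = 1  t=5,i=12
  ###.. -> .   bit 28 = 0  t=0,i=1
  ##.## -> #   bit 27 = 1  t=3,i=4
  ##.#. -> #   bit 26 = 1  t=4,i=3
  ##..# -> #   bit 25 = 1  t=3,i=9
  ##... -> #   bit 24 = 1  t=0,i=2
  #.### -> .   bit 23 = 0  t=0,i=10
  #.##. -> .   bit 22 = 0  t=2,i=1
  #.#.# -> #   bit 21 = 1  t=4,i=9
  #.#.. -> #   bit 20 = 1  t=1,i=2
  #..## -> .   bit 19 = 0  t=4,i=0
  #..#. -> .   bit 18 = 0  t=3,i=10
  #...# -> .   bit 17 = 0  t=2,i=4
  #.... -> .   bit 16 = 0  t=0,i=3
  .#### -> .   bit 15 = 0  t=0,i=11
  .###. -> .   bit 14 = 0  t=5,i=4
  .##.# -> .   bit 13 = 0  t=3,i=3
  .##.. -> #   bit 12 = 1  t=2,i=2
  .#.## -> .   bit 11 = 0  t=0,i=9
  .#.#. -> #   bit 10 = 1  t=1,i=1
  .#..# -> #   bit 9 = 1  t=4,i=5
  .#... -> .   bit 8 = 0  t=1,i=3
  ..### -> #   bit 7 = 1  t=5,i=8
  ..##. -> #   bit 6 = 1  t=2,i=6
  ..#.# -> .   bit 5 = 0  t=0,i=8
  ..#.. -> #   bit 4 = 1  t=1,i=7
  ...## -> #   bit 3 = 1  t=2,i=5
  ...#. -> #   bit 2 = 1  t=0,i=7
  ....# -> .   bit 1 = 0  t=0,i=6
  ..... -> .   bit 0 = 0  t=0,i=4
  bits 01101111001100000001011011011100 = 1865422556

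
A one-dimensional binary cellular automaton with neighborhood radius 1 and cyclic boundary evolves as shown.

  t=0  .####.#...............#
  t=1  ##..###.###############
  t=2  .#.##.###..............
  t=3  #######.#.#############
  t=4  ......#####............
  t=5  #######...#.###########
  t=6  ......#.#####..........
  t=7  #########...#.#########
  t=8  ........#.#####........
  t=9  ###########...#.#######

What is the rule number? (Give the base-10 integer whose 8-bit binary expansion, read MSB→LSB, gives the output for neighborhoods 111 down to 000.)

  [7] ### => .  t=0,i=2
  [6] ##. => #  t=0,i=4
  [5] #.# => #  t=0,i=0
  [4] #.. => .  t=0,i=7
  [3] .## => #  t=0,i=1
  [2] .#. => #  t=0,i=6
  [1] ..# => #  t=0,i=21
  [0] ... => #  t=0,i=8
  bits 01101111 = 111

111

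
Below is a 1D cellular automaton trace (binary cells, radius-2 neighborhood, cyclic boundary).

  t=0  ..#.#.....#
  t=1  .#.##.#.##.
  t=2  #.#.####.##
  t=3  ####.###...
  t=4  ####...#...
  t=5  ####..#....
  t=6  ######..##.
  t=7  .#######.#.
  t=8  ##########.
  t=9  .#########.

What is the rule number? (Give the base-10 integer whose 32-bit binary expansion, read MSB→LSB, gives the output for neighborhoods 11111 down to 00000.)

  [31] ##### => #  t=6,i=2
  [30] ####. => #  t=2,i=6
  [29] ###.# => #  t=2,i=0
  [28] ###.. => #  t=3,i=7
  [27] ##.## => .  t=2,i=8
  [26] ##.#. => #  t=1,i=5
  [25] ##..# => #  t=1,i=10
  [24] ##... => .  t=3,i=8
  [23] #.### => .  t=2,i=4
  [22] #.##. => .  t=1,i=3
  [21] #.#.# => #  t=1,i=6
  [20] #.#.. => #  t=0,i=4
  [19] #..## => #  t=6,i=7
  [18] #..#. => #  t=0,i=1
  [17] #...# => .  t=3,i=9
  [16] #.... => #  t=0,i=6
  [15] .#### => #  t=2,i=5
  [14] .###. => .  t=2,i=10
  [13] .##.# => #  t=1,i=4
  [12] .##.. => #  t=1,i=9
  [11] .#.## => #  t=1,i=2
  [10] .#.#. => #  t=0,i=3
  [9] .#..# => .  t=0,i=0
  [8] .#... => .  t=0,i=5
  [7] ..### => #  t=3,i=0
  [6] ..##. => .  t=6,i=8
  [5] ..#.# => .  t=0,i=2
  [4] ..#.. => .  t=0,i=10
  [3] ...## => .  t=3,i=10
  [2] ...#. => #  t=0,i=9
  [1] ....# => #  t=0,i=8
  [0] ..... => .  t=0,i=7
  bits 11110110001111011011110010000110 = 4131241094

4131241094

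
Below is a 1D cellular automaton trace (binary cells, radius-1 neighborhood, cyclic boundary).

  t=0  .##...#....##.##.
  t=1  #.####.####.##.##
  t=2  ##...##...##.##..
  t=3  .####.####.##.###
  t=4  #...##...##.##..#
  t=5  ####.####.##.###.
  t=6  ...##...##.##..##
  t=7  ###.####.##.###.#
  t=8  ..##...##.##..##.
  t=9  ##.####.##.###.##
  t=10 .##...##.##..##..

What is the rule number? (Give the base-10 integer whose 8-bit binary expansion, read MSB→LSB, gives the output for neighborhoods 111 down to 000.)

115

  [7] ### => .  t=1,i=3
  [6] ##. => #  t=0,i=2
  [5] #.# => #  t=0,i=13
  [4] #.. => #  t=0,i=3
  [3] .## => .  t=0,i=1
  [2] .#. => .  t=0,i=6
  [1] ..# => #  t=0,i=0
  [0] ... => #  t=0,i=4
  bits 01110011 = 115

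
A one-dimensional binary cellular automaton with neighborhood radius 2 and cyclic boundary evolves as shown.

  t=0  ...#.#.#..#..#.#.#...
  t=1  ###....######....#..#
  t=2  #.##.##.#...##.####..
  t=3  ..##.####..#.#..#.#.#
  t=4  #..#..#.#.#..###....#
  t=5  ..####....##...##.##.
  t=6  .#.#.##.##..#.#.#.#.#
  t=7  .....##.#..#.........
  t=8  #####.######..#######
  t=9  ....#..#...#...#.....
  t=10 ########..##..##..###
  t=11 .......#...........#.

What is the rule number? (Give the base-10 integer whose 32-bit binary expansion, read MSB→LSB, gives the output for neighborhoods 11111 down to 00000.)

  ##### -> .   bit 31 = 0  t=1,i=9
  ####. -> .   bit 30 = 0  t=1,i=1
  ###.# -> #   bit 29 = 1  t=8,i=4
  ###.. -> #   bit 28 = 1  t=1,i=2
  ##.## -> .   bit 27 = 0  t=2,i=4
  ##.#. -> #   bit 26 = 1  t=2,i=7
  ##..# -> .   bit 25 = 0  t=2,i=19
  ##... -> #   bit 24 = 1  t=1,i=3
  #.### -> .   bit 23 = 0  t=2,i=15
  #.##. -> #   bit 22 = 1  t=2,i=2
  #.#.# -> .   bit 21 = 0  t=0,i=5
  #.#.. -> #   bit 20 = 1  t=0,i=7
  #..## -> .   bit 19 = 0  t=1,i=19
  #..#. -> #   bit 18 = 1  t=0,i=9
  #...# -> .   bit 17 = 0  t=2,i=10
  #.... -> .   bit 16 = 0  t=0,i=19
  .#### -> #   bit 15 = 1  t=1,i=0
  .###. -> .   bit 14 = 0  t=4,i=14
  .##.# -> #   bit 13 = 1  t=2,i=3
  .##.. -> .   bit 12 = 0  t=4,i=0
  .#.## -> .   bit 11 = 0  t=2,i=1
  .#.#. -> .   bit 10 = 0  t=0,i=4
  .#..# -> #   bit 9 = 1  t=0,i=8
  .#... -> .   bit 8 = 0  t=0,i=18
  ..### -> .   bit 7 = 0  t=1,i=7
  ..##. -> .   bit 6 = 0  t=2,i=12
  ..#.# -> .   bit 5 = 0  t=0,i=3
  ..#.. -> #   bit 4 = 1  t=0,i=10
  ...## -> #   bit 3 = 1  t=1,i=6
  ...#. -> #   bit 2 = 1  t=0,i=2
  ....# -> #   bit 1 = 1  t=0,i=1
  ..... -> #   bit 0 = 1  t=0,i=0
  bits 00110101010101001010001000011111 = 894738975

894738975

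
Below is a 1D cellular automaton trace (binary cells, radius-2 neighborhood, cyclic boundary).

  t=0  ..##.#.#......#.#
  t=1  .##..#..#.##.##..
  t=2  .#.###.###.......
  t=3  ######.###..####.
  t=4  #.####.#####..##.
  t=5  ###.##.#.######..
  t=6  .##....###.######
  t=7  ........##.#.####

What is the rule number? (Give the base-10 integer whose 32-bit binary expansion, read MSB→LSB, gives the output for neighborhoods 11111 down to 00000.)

  ##### -> #   bit 31 = 1  t=3,i=2
  ####. -> #   bit 30 = 1  t=3,i=4
  ###.# -> #   bit 29 = 1  t=2,i=5
  ###.. -> #   bit 28 = 1  t=2,i=9
  ##.## -> .   bit 27 = 0  t=1,i=12
  ##.#. -> .   bit 26 = 0  t=0,i=4
  ##..# -> #   bit 25 = 1  t=1,i=3
  ##... -> .   bit 24 = 0  t=1,i=15
  #.### -> #   bit 23 = 1  t=2,i=3
  #.##. -> .   bit 22 = 0  t=1,i=10
  #.#.# -> #   bit 21 = 1  t=0,i=5
  #.#.. -> .   bit 20 = 0  t=0,i=7
  #..## -> #   bit 19 = 1  t=0,i=1
  #..#. -> #   bit 18 = 1  t=1,i=4
  #...# -> .   bit 17 = 0  t=1,i=16
  #.... -> .   bit 16 = 0  t=0,i=9
  .#### -> .   bit 15 = 0  t=3,i=1
  .###. -> #   bit 14 = 1  t=2,i=4
  .##.# -> .   bit 13 = 0  t=0,i=3
  .##.. -> .   bit 12 = 0  t=1,i=2
  .#.## -> #   bit 11 = 1  t=1,i=9
  .#.#. -> .   bit 10 = 0  t=0,i=6
  .#..# -> .   bit 9 = 0  t=0,i=0
  .#... -> #   bit 8 = 1  t=0,i=8
  ..### -> .   bit 7 = 0  t=3,i=12
  ..##. -> #   bit 6 = 1  t=0,i=2
  ..#.# -> #   bit 5 = 1  t=0,i=14
  ..#.. -> #   bit 4 = 1  t=1,i=5
  ...## -> .   bit 3 = 0  t=1,i=0
  ...#. -> #   bit 2 = 1  t=0,i=13
  ....# -> .   bit 1 = 0  t=0,i=12
  ..... -> #   bit 0 = 1  t=0,i=10
  bits 11110010101011000100100101110101 = 4071377269

4071377269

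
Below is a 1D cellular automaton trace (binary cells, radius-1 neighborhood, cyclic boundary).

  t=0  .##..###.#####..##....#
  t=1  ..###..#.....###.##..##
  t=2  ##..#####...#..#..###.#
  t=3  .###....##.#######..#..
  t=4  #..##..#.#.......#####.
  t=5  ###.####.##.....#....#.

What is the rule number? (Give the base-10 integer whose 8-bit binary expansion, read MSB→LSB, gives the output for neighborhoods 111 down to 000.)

  nb ###: next=.  (t=0,i=6, bit7=0)
  nb ##.: next=#  (t=0,i=2, bit6=1)
  nb #.#: next=.  (t=0,i=0, bit5=0)
  nb #..: next=#  (t=0,i=3, bit4=1)
  nb .##: next=.  (t=0,i=1, bit3=0)
  nb .#.: next=#  (t=0,i=22, bit2=1)
  nb ..#: next=#  (t=0,i=4, bit1=1)
  nb ...: next=.  (t=0,i=19, bit0=0)
  bits 01010110 = 86

86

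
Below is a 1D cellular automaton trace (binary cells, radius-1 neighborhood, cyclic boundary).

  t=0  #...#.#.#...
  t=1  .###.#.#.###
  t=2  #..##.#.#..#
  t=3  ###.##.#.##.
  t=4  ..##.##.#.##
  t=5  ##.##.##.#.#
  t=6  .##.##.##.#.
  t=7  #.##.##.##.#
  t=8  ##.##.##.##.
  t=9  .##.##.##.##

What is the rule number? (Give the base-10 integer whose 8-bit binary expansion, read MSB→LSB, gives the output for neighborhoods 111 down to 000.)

115

  nb ###: next=.  (t=1,i=2, bit7=0)
  nb ##.: next=#  (t=1,i=3, bit6=1)
  nb #.#: next=#  (t=0,i=5, bit5=1)
  nb #..: next=#  (t=0,i=1, bit4=1)
  nb .##: next=.  (t=1,i=1, bit3=0)
  nb .#.: next=.  (t=0,i=0, bit2=0)
  nb ..#: next=#  (t=0,i=3, bit1=1)
  nb ...: next=#  (t=0,i=2, bit0=1)
  bits 01110011 = 115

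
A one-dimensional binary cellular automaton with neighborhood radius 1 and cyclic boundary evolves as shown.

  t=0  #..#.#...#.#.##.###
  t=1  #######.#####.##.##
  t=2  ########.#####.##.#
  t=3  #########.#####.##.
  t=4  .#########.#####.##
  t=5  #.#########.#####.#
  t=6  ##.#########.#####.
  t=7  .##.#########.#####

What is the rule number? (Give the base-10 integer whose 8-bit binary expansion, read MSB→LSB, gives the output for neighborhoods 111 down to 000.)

246

  ### -> #   bit 7 = 1  t=0,i=17
  ##. -> #   bit 6 = 1  t=0,i=0
  #.# -> #   bit 5 = 1  t=0,i=4
  #.. -> #   bit 4 = 1  t=0,i=1
  .## -> .   bit 3 = 0  t=0,i=13
  .#. -> #   bit 2 = 1  t=0,i=3
  ..# -> #   bit 1 = 1  t=0,i=2
  ... -> .   bit 0 = 0  t=0,i=7
  bits 11110110 = 246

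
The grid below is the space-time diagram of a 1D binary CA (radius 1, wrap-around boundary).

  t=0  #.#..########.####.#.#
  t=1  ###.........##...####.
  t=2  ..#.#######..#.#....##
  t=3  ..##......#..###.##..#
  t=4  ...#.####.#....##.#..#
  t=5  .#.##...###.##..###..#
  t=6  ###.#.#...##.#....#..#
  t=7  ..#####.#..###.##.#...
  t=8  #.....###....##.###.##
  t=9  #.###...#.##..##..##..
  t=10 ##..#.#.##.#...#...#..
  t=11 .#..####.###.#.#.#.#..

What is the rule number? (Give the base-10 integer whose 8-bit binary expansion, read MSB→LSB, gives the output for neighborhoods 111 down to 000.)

  ###|.  b7=0 t=0,i=6
  ##.|#  b6=1 t=0,i=0
  #.#|#  b5=1 t=0,i=1
  #..|.  b4=0 t=0,i=3
  .##|.  b3=0 t=0,i=5
  .#.|#  b2=1 t=0,i=2
  ..#|.  b1=0 t=0,i=4
  ...|#  b0=1 t=1,i=4
  bits 01100101 = 101

101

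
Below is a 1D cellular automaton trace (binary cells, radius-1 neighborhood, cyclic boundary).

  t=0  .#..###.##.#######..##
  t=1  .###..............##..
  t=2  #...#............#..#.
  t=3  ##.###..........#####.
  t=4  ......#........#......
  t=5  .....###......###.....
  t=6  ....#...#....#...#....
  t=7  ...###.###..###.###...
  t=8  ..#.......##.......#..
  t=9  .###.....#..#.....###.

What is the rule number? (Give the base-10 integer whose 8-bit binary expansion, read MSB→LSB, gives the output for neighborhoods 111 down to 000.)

  ###|.  b7=0 t=0,i=5
  ##.|.  b6=0 t=0,i=6
  #.#|.  b5=0 t=0,i=0
  #..|#  b4=1 t=0,i=2
  .##|.  b3=0 t=0,i=4
  .#.|#  b2=1 t=0,i=1
  ..#|#  b1=1 t=0,i=3
  ...|.  b0=0 t=1,i=5
  bits 00010110 = 22

22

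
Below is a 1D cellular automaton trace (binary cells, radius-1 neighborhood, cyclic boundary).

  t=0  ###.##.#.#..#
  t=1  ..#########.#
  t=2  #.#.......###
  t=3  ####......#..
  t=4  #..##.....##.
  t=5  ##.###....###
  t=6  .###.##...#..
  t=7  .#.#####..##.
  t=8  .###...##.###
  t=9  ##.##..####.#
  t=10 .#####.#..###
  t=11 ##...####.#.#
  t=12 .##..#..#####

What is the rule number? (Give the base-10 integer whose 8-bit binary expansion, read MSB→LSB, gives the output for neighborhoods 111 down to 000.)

  [7] ### => .  t=0,i=0
  [6] ##. => #  t=0,i=2
  [5] #.# => #  t=0,i=3
  [4] #.. => #  t=0,i=10
  [3] .## => #  t=0,i=4
  [2] .#. => #  t=0,i=7
  [1] ..# => .  t=0,i=11
  [0] ... => .  t=2,i=4
  bits 01111100 = 124

124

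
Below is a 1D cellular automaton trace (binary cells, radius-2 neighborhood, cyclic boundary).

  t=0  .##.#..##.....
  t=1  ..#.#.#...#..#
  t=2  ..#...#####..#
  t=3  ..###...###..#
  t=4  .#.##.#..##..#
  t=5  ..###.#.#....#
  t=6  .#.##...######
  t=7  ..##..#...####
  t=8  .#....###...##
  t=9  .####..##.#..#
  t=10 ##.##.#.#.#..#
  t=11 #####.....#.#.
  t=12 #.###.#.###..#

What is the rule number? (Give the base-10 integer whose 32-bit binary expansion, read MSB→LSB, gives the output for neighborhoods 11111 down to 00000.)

4175128886

  nb #####: next=#  (t=2,i=8, bit31=1)
  nb ####.: next=#  (t=2,i=9, bit30=1)
  nb ###.#: next=#  (t=5,i=4, bit29=1)
  nb ###..: next=#  (t=2,i=10, bit28=1)
  nb ##.##: next=#  (t=10,i=2, bit27=1)
  nb ##.#.: next=.  (t=0,i=3, bit26=0)
  nb ##..#: next=.  (t=2,i=11, bit25=0)
  nb ##...: next=.  (t=0,i=9, bit24=0)
  nb #.###: next=#  (t=9,i=1, bit23=1)
  nb #.##.: next=#  (t=4,i=3, bit22=1)
  nb #.#.#: next=.  (t=1,i=4, bit21=0)
  nb #.#..: next=#  (t=0,i=4, bit20=1)
  nb #..##: next=#  (t=0,i=6, bit19=1)
  nb #..#.: next=.  (t=1,i=1, bit18=0)
  nb #...#: next=#  (t=1,i=8, bit17=1)
  nb #....: next=#  (t=0,i=10, bit16=1)
  nb .####: next=.  (t=2,i=7, bit15=0)
  nb .###.: next=#  (t=3,i=3, bit14=1)
  nb .##.#: next=#  (t=0,i=2, bit13=1)
  nb .##..: next=.  (t=0,i=8, bit12=0)
  nb .#.##: next=#  (t=4,i=2, bit11=1)
  nb .#.#.: next=.  (t=1,i=3, bit10=0)
  nb .#..#: next=.  (t=0,i=5, bit9=0)
  nb .#...: next=#  (t=1,i=7, bit8=1)
  nb ..###: next=.  (t=2,i=6, bit7=0)
  nb ..##.: next=.  (t=0,i=1, bit6=0)
  nb ..#.#: next=#  (t=1,i=2, bit5=1)
  nb ..#..: next=#  (t=1,i=10, bit4=1)
  nb ...##: next=.  (t=0,i=0, bit3=0)
  nb ...#.: next=#  (t=1,i=9, bit2=1)
  nb ....#: next=#  (t=0,i=13, bit1=1)
  nb .....: next=.  (t=0,i=11, bit0=0)
  bits 11111000110110110110100100110110 = 4175128886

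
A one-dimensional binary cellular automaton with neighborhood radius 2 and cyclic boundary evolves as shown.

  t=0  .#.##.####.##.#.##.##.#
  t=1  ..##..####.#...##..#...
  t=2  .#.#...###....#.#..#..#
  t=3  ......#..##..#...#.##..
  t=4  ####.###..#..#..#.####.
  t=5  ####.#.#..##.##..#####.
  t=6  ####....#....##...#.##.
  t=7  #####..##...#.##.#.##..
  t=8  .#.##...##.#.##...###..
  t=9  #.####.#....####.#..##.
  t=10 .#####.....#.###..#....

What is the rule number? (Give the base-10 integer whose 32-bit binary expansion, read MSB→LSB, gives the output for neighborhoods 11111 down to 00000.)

  nb #####: next=.  (t=5,i=19, bit31=0)
  nb ####.: next=#  (t=0,i=8, bit30=1)
  nb ###.#: next=#  (t=0,i=9, bit29=1)
  nb ###..: next=#  (t=2,i=9, bit28=1)
  nb ##.##: next=.  (t=0,i=5, bit27=0)
  nb ##.#.: next=.  (t=0,i=13, bit26=0)
  nb ##..#: next=.  (t=1,i=4, bit25=0)
  nb ##...: next=#  (t=2,i=10, bit24=1)
  nb #.###: next=#  (t=0,i=6, bit23=1)
  nb #.##.: next=#  (t=0,i=3, bit22=1)
  nb #.#.#: next=.  (t=0,i=1, bit21=0)
  nb #.#..: next=.  (t=1,i=11, bit20=0)
  nb #..##: next=.  (t=1,i=5, bit19=0)
  nb #..#.: next=.  (t=1,i=18, bit18=0)
  nb #...#: next=.  (t=1,i=13, bit17=0)
  nb #....: next=.  (t=1,i=21, bit16=0)
  nb .####: next=#  (t=0,i=7, bit15=1)
  nb .###.: next=.  (t=2,i=8, bit14=0)
  nb .##.#: next=.  (t=0,i=4, bit13=0)
  nb .##..: next=#  (t=1,i=3, bit12=1)
  nb .#.##: next=#  (t=0,i=2, bit11=1)
  nb .#.#.: next=.  (t=0,i=0, bit10=0)
  nb .#..#: next=#  (t=2,i=17, bit9=1)
  nb .#...: next=.  (t=1,i=12, bit8=0)
  nb ..###: next=.  (t=1,i=6, bit7=0)
  nb ..##.: next=.  (t=1,i=2, bit6=0)
  nb ..#.#: next=.  (t=2,i=14, bit5=0)
  nb ..#..: next=#  (t=1,i=19, bit4=1)
  nb ...##: next=#  (t=1,i=1, bit3=1)
  nb ...#.: next=#  (t=2,i=13, bit2=1)
  nb ....#: next=.  (t=1,i=0, bit1=0)
  nb .....: next=#  (t=1,i=22, bit0=1)
  bits 01110001110000001001101000011101 = 1908447773

1908447773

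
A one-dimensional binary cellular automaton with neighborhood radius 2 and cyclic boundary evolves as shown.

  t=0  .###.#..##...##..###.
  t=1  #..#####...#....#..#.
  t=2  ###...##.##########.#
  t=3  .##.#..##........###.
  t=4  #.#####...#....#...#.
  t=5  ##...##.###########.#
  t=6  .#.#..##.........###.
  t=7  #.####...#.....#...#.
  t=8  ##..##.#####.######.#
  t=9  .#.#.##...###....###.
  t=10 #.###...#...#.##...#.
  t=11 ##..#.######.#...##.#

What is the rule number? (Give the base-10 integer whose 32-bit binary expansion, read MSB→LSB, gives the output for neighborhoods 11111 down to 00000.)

2084515606

  ##### -> .   bit 31 = 0  t=1,i=5
  ####. -> #   bit 30 = 1  t=1,i=6
  ###.# -> #   bit 29 = 1  t=0,i=3
  ###.. -> #   bit 28 = 1  t=0,i=19
  ##.## -> #   bit 27 = 1  t=2,i=8
  ##.#. -> #   bit 26 = 1  t=0,i=4
  ##..# -> .   bit 25 = 0  t=0,i=15
  ##... -> .   bit 24 = 0  t=0,i=10
  #.### -> .   bit 23 = 0  t=2,i=9
  #.##. -> .   bit 22 = 0  t=9,i=5
  #.#.# -> #   bit 21 = 1  t=4,i=0
  #.#.. -> #   bit 20 = 1  t=0,i=5
  #..## -> #   bit 19 = 1  t=0,i=0
  #..#. -> #   bit 18 = 1  t=1,i=18
  #...# -> #   bit 17 = 1  t=0,i=11
  #.... -> #   bit 16 = 1  t=1,i=13
  .#### -> .   bit 15 = 0  t=1,i=4
  .###. -> .   bit 14 = 0  t=0,i=2
  .##.# -> #   bit 13 = 1  t=2,i=7
  .##.. -> .   bit 12 = 0  t=0,i=9
  .#.## -> #   bit 11 = 1  t=4,i=1
  .#.#. -> #   bit 10 = 1  t=1,i=20
  .#..# -> #   bit 9 = 1  t=0,i=6
  .#... -> #   bit 8 = 1  t=1,i=12
  ..### -> .   bit 7 = 0  t=0,i=1
  ..##. -> .   bit 6 = 0  t=0,i=8
  ..#.# -> .   bit 5 = 0  t=1,i=19
  ..#.. -> #   bit 4 = 1  t=1,i=11
  ...## -> .   bit 3 = 0  t=0,i=12
  ...#. -> #   bit 2 = 1  t=1,i=10
  ....# -> #   bit 1 = 1  t=1,i=14
  ..... -> .   bit 0 = 0  t=3,i=11
  bits 01111100001111110010111100010110 = 2084515606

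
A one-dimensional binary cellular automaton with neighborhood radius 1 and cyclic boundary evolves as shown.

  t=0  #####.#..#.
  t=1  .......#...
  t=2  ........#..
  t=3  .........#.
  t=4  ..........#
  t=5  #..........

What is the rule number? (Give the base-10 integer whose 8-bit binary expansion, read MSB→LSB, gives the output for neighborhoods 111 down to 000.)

16

  [7] ### => .  t=0,i=1
  [6] ##. => .  t=0,i=4
  [5] #.# => .  t=0,i=5
  [4] #.. => #  t=0,i=7
  [3] .## => .  t=0,i=0
  [2] .#. => .  t=0,i=6
  [1] ..# => .  t=0,i=8
  [0] ... => .  t=1,i=0
  bits 00010000 = 16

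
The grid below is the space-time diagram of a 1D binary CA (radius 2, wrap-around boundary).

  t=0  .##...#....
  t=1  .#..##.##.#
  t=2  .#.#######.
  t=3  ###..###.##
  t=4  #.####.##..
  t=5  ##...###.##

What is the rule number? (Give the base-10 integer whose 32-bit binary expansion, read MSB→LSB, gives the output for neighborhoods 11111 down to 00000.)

3193907686

  nb #####: next=#  (t=2,i=5, bit31=1)
  nb ####.: next=.  (t=2,i=8, bit30=0)
  nb ###.#: next=#  (t=3,i=7, bit29=1)
  nb ###..: next=#  (t=2,i=9, bit28=1)
  nb ##.##: next=#  (t=1,i=6, bit27=1)
  nb ##.#.: next=#  (t=1,i=9, bit26=1)
  nb ##..#: next=#  (t=2,i=10, bit25=1)
  nb ##...: next=.  (t=0,i=3, bit24=0)
  nb #.###: next=.  (t=2,i=3, bit23=0)
  nb #.##.: next=#  (t=1,i=7, bit22=1)
  nb #.#.#: next=.  (t=1,i=10, bit21=0)
  nb #.#..: next=#  (t=1,i=1, bit20=1)
  nb #..##: next=#  (t=1,i=3, bit19=1)
  nb #..#.: next=#  (t=2,i=0, bit18=1)
  nb #...#: next=#  (t=0,i=4, bit17=1)
  nb #....: next=#  (t=0,i=8, bit16=1)
  nb .####: next=.  (t=2,i=4, bit15=0)
  nb .###.: next=.  (t=3,i=6, bit14=0)
  nb .##.#: next=#  (t=1,i=5, bit13=1)
  nb .##..: next=.  (t=0,i=2, bit12=0)
  nb .#.##: next=#  (t=2,i=2, bit11=1)
  nb .#.#.: next=.  (t=1,i=0, bit10=0)
  nb .#..#: next=.  (t=1,i=2, bit9=0)
  nb .#...: next=#  (t=0,i=7, bit8=1)
  nb ..###: next=#  (t=3,i=5, bit7=1)
  nb ..##.: next=#  (t=0,i=1, bit6=1)
  nb ..#.#: next=#  (t=2,i=1, bit5=1)
  nb ..#..: next=.  (t=0,i=6, bit4=0)
  nb ...##: next=.  (t=0,i=0, bit3=0)
  nb ...#.: next=#  (t=0,i=5, bit2=1)
  nb ....#: next=#  (t=0,i=10, bit1=1)
  nb .....: next=.  (t=0,i=9, bit0=0)
  bits 10111110010111110010100111100110 = 3193907686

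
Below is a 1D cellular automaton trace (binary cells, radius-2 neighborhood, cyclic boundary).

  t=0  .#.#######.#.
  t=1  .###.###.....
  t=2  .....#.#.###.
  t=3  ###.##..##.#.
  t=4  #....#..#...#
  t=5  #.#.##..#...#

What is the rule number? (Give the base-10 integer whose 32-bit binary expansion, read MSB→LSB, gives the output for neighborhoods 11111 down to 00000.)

  ##### -> #   bit 31 = 1  t=0,i=5
  ####. -> .   bit 30 = 0  t=0,i=8
  ###.# -> .   bit 29 = 0  t=0,i=9
  ###.. -> #   bit 28 = 1  t=1,i=7
  ##.## -> .   bit 27 = 0  t=1,i=4
  ##.#. -> .   bit 26 = 0  t=0,i=10
  ##..# -> .   bit 25 = 0  t=3,i=6
  ##... -> .   bit 24 = 0  t=1,i=8
  #.### -> #   bit 23 = 1  t=0,i=3
  #.##. -> .   bit 22 = 0  t=3,i=4
  #.#.# -> .   bit 21 = 0  t=2,i=7
  #.#.. -> .   bit 20 = 0  t=0,i=11
  #..## -> .   bit 19 = 0  t=3,i=7
  #..#. -> .   bit 18 = 0  t=0,i=0
  #...# -> .   bit 17 = 0  t=4,i=10
  #.... -> #   bit 16 = 1  t=1,i=9
  .#### -> .   bit 15 = 0  t=0,i=4
  .###. -> .   bit 14 = 0  t=1,i=2
  .##.# -> .   bit 13 = 0  t=3,i=9
  .##.. -> #   bit 12 = 1  t=3,i=5
  .#.## -> #   bit 11 = 1  t=0,i=2
  .#.#. -> .   bit 10 = 0  t=2,i=6
  .#..# -> .   bit 9 = 0  t=0,i=12
  .#... -> .   bit 8 = 0  t=4,i=9
  ..### -> .   bit 7 = 0  t=1,i=1
  ..##. -> #   bit 6 = 1  t=3,i=8
  ..#.# -> #   bit 5 = 1  t=0,i=1
  ..#.. -> #   bit 4 = 1  t=4,i=5
  ...## -> .   bit 3 = 0  t=1,i=0
  ...#. -> #   bit 2 = 1  t=2,i=4
  ....# -> .   bit 1 = 0  t=1,i=12
  ..... -> #   bit 0 = 1  t=1,i=10
  bits 10010000100000010001100001110101 = 2424379509

2424379509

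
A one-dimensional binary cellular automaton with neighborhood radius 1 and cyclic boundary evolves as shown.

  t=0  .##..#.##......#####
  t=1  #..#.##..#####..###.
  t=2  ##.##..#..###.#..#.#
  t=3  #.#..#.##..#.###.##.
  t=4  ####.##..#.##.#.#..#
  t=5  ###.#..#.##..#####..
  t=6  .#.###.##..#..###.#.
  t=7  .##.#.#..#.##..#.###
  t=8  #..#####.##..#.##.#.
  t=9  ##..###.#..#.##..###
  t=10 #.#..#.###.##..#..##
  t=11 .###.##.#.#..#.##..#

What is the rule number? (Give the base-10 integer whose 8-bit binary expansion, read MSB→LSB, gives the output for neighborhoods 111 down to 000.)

  nb ###: next=#  (t=0,i=16, bit7=1)
  nb ##.: next=.  (t=0,i=2, bit6=0)
  nb #.#: next=#  (t=0,i=0, bit5=1)
  nb #..: next=#  (t=0,i=3, bit4=1)
  nb .##: next=.  (t=0,i=1, bit3=0)
  nb .#.: next=#  (t=0,i=5, bit2=1)
  nb ..#: next=.  (t=0,i=4, bit1=0)
  nb ...: next=#  (t=0,i=10, bit0=1)
  bits 10110101 = 181

181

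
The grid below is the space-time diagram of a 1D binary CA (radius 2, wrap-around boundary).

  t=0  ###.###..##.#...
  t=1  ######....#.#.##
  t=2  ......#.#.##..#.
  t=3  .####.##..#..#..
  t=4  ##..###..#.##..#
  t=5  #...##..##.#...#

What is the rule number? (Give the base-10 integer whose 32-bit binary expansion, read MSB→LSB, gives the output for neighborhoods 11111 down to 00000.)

  #####|.  b31=0 t=1,i=0
  ####.|.  b30=0 t=1,i=4
  ###.#|#  b29=1 t=0,i=2
  ###..|.  b28=0 t=0,i=6
  ##.##|#  b27=1 t=0,i=3
  ##.#.|.  b26=0 t=0,i=11
  ##..#|.  b25=0 t=0,i=7
  ##...|#  b24=1 t=1,i=6
  #.###|#  b23=1 t=0,i=4
  #.##.|#  b22=1 t=2,i=10
  #.#.#|.  b21=0 t=1,i=12
  #.#..|#  b20=1 t=0,i=12
  #..##|.  b19=0 t=0,i=8
  #..#.|#  b18=1 t=2,i=13
  #...#|#  b17=1 t=0,i=14
  #....|.  b16=0 t=1,i=7
  .####|.  b15=0 t=1,i=15
  .###.|#  b14=1 t=0,i=1
  .##.#|#  b13=1 t=0,i=10
  .##..|.  b12=0 t=2,i=11
  .#.##|.  b11=0 t=1,i=13
  .#.#.|#  b10=1 t=1,i=11
  .#..#|#  b9=1 t=3,i=11
  .#...|.  b8=0 t=0,i=13
  ..###|#  b7=1 t=0,i=0
  ..##.|.  b6=0 t=0,i=9
  ..#.#|#  b5=1 t=1,i=10
  ..#..|.  b4=0 t=2,i=14
  ...##|#  b3=1 t=0,i=15
  ...#.|.  b2=0 t=1,i=9
  ....#|#  b1=1 t=1,i=8
  .....|#  b0=1 t=2,i=1
  bits 00101001110101100110011010101011 = 701916843

701916843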